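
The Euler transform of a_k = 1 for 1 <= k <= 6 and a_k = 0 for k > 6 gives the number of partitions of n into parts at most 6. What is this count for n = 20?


Partitions of 20 into parts at most 6:
Using generating function (1-x)^(-1)(1-x^2)^(-1)...(1-x^6)^(-1),
the coefficient of x^20 = 282

282


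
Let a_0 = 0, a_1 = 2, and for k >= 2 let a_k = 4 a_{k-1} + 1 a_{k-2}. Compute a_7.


Iterating the recurrence forward:
a_0 = 0
a_1 = 2
a_2 = 4*2 + 1*0 = 8
a_3 = 4*8 + 1*2 = 34
a_4 = 4*34 + 1*8 = 144
a_5 = 4*144 + 1*34 = 610
a_6 = 4*610 + 1*144 = 2584
a_7 = 4*2584 + 1*610 = 10946
So a_7 = 10946.

10946


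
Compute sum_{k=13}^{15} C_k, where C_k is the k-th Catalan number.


C_13 through C_15: 742900, 2674440, 9694845
Sum = 742900 + 2674440 + 9694845
= 13112185

13112185


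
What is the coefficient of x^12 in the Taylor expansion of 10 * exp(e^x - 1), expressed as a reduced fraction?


exp(e^x - 1) = sum_{k>=0} Bell_k x^k / k!, where Bell_k is the k-th Bell number.
So the coefficient of x^12 is 10 * Bell_12 / 12!.
Computing: Bell_12 = 4213597 and 12! = 479001600, giving
10 * 4213597/479001600 = 4213597/47900160.

4213597/47900160


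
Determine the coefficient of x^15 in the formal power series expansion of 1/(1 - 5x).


The geometric series identity gives 1/(1 - c x) = sum_{k>=0} c^k x^k, so the coefficient of x^k is c^k.
Here c = 5 and k = 15.
Computing: 5^15 = 30517578125

30517578125


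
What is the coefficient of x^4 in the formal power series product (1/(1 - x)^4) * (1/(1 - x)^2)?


Combine the factors: (1/(1 - x)^4) * (1/(1 - x)^2) = 1/(1 - x)^6.
Then use 1/(1 - x)^r = sum_{k>=0} C(k + r - 1, r - 1) x^k with r = 6 and k = 4:
C(9, 5) = 126.

126


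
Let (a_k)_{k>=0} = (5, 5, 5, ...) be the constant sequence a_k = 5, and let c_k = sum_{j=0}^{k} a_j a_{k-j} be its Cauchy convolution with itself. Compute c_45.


Since a_j = 5 for all j >= 0, the convolution sum becomes
c_k = sum_{j=0}^{k} 5 * 5 = 25 * (k + 1).
Equivalently, the generating function of (a_k) is 5/(1 - x) and its square is 25/(1 - x)^2 = sum_{k>=0} 25(k + 1) x^k.
For k = 45: 25 * 46 = 1150.

1150


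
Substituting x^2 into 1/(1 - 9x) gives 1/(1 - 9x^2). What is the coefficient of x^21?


Since 1/(1 - 9x^2) only has even powers of x,
the coefficient of x^21 (odd) is 0.

0


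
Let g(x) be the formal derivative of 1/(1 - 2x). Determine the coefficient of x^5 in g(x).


Differentiate termwise: d/dx sum_{k>=0} 2^k x^k = sum_{k>=1} k 2^k x^(k-1) = sum_{j>=0} (j+1) 2^(j+1) x^j.
Equivalently, d/dx [1/(1 - 2x)] = 2/(1 - 2x)^2.
For j = 5: 6 * 2^6 = 6 * 64 = 384.

384


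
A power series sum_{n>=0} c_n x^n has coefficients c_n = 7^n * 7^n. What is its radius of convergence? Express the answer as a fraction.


By the root test (Cauchy-Hadamard), the radius is R = 1 / limsup_n |c_n|^(1/n).
Here |c_n|^(1/n) = (7^n * 7^n)^(1/n) = 7 * 7 = 49 for all n.
So R = 1/49 = 1/49.

1/49


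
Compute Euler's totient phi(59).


phi(n) counts integers in [1, n] coprime to n. Using the multiplicative formula phi(n) = n * prod_{p | n} (1 - 1/p):
59 = 59, so
phi(59) = 59 * (1 - 1/59) = 58.

58


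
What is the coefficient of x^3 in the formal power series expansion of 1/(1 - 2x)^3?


The general identity 1/(1 - c x)^r = sum_{k>=0} c^k C(k + r - 1, r - 1) x^k follows by substituting y = c x into 1/(1 - y)^r = sum_{k>=0} C(k + r - 1, r - 1) y^k.
For c = 2, r = 3, k = 3:
2^3 * C(5, 2) = 8 * 10 = 80.

80


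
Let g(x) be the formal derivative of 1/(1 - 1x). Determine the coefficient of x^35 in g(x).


Differentiate termwise: d/dx sum_{k>=0} 1^k x^k = sum_{k>=1} k 1^k x^(k-1) = sum_{j>=0} (j+1) 1^(j+1) x^j.
Equivalently, d/dx [1/(1 - 1x)] = 1/(1 - 1x)^2.
For j = 35: 36 * 1^36 = 36 * 1 = 36.

36


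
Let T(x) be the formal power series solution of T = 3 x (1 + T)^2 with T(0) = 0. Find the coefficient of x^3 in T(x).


Apply the Lagrange inversion formula: if T = 3 x * phi(T) with phi(t) = (1 + t)^2, then [x^n] T = 3^n * (1/n) [t^(n-1)] phi(t)^n = 3^n * (1/n) [t^(n-1)] (1 + t)^(2n) = 3^n * (1/n) C(2n, n-1).
Using the identity C(2n, n-1) = C(2n, n) * n / (n+1), the unscaled factor equals C(2n, n) / (n+1) = C_n, the n-th Catalan number.
For n = 3: C_3 = C(6, 3) / 4 = 20/4 = 5.
With the 3^3 = 27 factor, the coefficient is 27 * 5 = 135.

135


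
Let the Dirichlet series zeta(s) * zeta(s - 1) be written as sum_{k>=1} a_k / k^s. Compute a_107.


Convolution gives a_k = sum_{d | k} d * 1 = sum_{d | k} d = sigma(k), the sum of positive divisors of k.
For k = 107, the divisors are 1, 107, so
sigma(107) = 1 + 107 = 108.

108


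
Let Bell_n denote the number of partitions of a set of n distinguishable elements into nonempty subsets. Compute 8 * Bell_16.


Bell_16 can be computed from the Bell triangle or from Dobinski's identity Bell_n = (1/e) * sum_{k>=0} k^n / k!.
Computing Bell_16 = 10480142147.
Then 8 * 10480142147 = 83841137176.

83841137176


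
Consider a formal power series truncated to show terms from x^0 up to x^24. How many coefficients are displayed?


From x^0 to x^24 inclusive, the count is 24 - 0 + 1 = 25.

25


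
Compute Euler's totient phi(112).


phi(n) counts integers in [1, n] coprime to n. Using the multiplicative formula phi(n) = n * prod_{p | n} (1 - 1/p):
112 = 2^4 * 7, so
phi(112) = 112 * (1 - 1/2) * (1 - 1/7) = 48.

48


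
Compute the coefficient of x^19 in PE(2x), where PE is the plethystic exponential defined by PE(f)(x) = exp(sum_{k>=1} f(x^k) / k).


With f(x) = 2x, the exponent is sum_{k>=1} 2 x^k / k = 2 * (-ln(1 - x)). Exponentiating:
PE(2x) = exp(-2 ln(1 - x)) = 1/(1 - x)^2.
By the negative binomial expansion, [x^n] 1/(1 - x)^2 = C(n + 1, 1).
For n = 19: C(20, 1) = 20.

20


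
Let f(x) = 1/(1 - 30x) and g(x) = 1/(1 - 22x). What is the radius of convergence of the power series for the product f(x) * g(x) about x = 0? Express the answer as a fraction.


The radius of 1/(1 - 30x) is 1/30 (nearest singularity at x = 1/30), and the radius of 1/(1 - 22x) is 1/22.
The product f(x)*g(x) = 1/((1 - 30x)(1 - 22x)) has singularities at both 1/30 and 1/22, so its radius of convergence is the distance to the nearest one:
min(1/30, 1/22) = 1/30.

1/30


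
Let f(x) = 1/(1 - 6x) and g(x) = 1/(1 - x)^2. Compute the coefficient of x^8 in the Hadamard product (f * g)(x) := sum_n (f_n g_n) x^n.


f has coefficients f_k = 6^k. For g = 1/(1 - x)^2 the coefficient is g_k = C(k + 1, 1) = k + 1. The Hadamard coefficient is (f * g)_k = 6^k * (k + 1).
For k = 8: 6^8 * 9 = 1679616 * 9 = 15116544.

15116544


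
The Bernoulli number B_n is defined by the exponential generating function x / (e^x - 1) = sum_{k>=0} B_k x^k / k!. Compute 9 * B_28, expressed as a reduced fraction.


Bernoulli numbers can also be computed recursively via B_0 = 1 and sum_{j=0}^{m} C(m+1, j) B_j = 0 for m >= 1. Odd-index Bernoulli numbers vanish for k >= 3.
Computing B_28 = -23749461029/870, so 9 * B_28 = 9 * -23749461029/870 = -71248383087/290.

-71248383087/290


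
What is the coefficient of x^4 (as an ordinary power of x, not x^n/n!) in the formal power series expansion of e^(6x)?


The exponential series is e^y = sum_{k>=0} y^k / k!. Substituting y = 6x gives
e^(6x) = sum_{k>=0} 6^k x^k / k!.
So the coefficient of x^n is a^n/n! with a = 6, n = 4:
6^4 / 4! = 1296/24 = 54

54


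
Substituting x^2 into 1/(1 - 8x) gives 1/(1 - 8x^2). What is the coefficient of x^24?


The coefficient of x^(2m) in 1/(1 - 8x^2) is 8^m.
With n = 24 = 2*12, the coefficient is 8^12 = 68719476736.

68719476736


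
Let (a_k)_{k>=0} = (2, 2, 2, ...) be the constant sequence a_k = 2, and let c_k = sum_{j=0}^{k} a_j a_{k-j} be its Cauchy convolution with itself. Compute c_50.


Since a_j = 2 for all j >= 0, the convolution sum becomes
c_k = sum_{j=0}^{k} 2 * 2 = 4 * (k + 1).
Equivalently, the generating function of (a_k) is 2/(1 - x) and its square is 4/(1 - x)^2 = sum_{k>=0} 4(k + 1) x^k.
For k = 50: 4 * 51 = 204.

204


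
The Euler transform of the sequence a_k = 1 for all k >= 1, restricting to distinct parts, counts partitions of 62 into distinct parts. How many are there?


Partitions of 62 into distinct parts can be computed via generating function.
Product (1+x)(1+x^2)(1+x^3)...
The coefficient of x^62 = 13394

13394


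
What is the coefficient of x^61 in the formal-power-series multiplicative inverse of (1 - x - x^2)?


Let the inverse be f(x) = sum_{k>=0} a_k x^k. From f(x) * (1 - x - x^2) = 1 and matching coefficients:
 x^0: a_0 = 1.
 x^1: a_1 - a_0 = 0, so a_1 = 1.
 x^k (k >= 2): a_k - a_{k-1} - a_{k-2} = 0, i.e. a_k = a_{k-1} + a_{k-2}.
This is the Fibonacci-type recurrence shifted so that a_0 = a_1 = 1.
Iterating: a_0=1, a_1=1, a_2=2, a_3=3, a_4=5, a_5=8, a_6=13, a_7=21, a_8=34, a_9=55, ...
a_61 = 4052739537881.

4052739537881


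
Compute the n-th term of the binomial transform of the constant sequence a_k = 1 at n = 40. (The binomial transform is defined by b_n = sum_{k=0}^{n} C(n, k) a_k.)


With a_k = 1 for all k, b_n = sum_{k=0}^{n} C(n, k) = 2^n by the binomial theorem.
For n = 40: 2^40 = 1099511627776.

1099511627776


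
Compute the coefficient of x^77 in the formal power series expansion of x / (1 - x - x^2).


Let f(x) = sum_{k>=0} a_k x^k. Multiplying f(x) * (1 - x - x^2) = x and matching coefficients gives a_0 = 0, a_1 = 1, and a_k = a_{k-1} + a_{k-2} for k >= 2. These are the Fibonacci numbers F_k.
Iterating from F_0 = 0, F_1 = 1:
F_0=0, F_1=1, F_2=1, F_3=2, F_4=3, F_5=5, F_6=8, F_7=13, F_8=21, F_9=34, ...
F_77 = 5527939700884757.

5527939700884757


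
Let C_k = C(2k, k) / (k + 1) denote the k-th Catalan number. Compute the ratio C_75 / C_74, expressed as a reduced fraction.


Using C_k = (2k)! / (k! (k+1)!), the ratio C_{k+1}/C_k simplifies to
C_{k+1}/C_k = [(2k+2)! / ((k+1)! (k+2)!)] * [k! (k+1)! / (2k)!]
 = (2k+2)(2k+1) / ((k+1)(k+2)) = 2(2k+1) / (k+2).
For k = 74: 2(2*74 + 1) / (74 + 2) = 298/76 = 149/38.

149/38


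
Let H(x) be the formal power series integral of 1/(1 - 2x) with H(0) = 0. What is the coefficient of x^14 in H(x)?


1/(1 - 2x) = sum_{k>=0} 2^k x^k. Integrating termwise with H(0) = 0:
H(x) = sum_{k>=0} 2^k x^(k+1) / (k+1) = sum_{m>=1} 2^(m-1) x^m / m.
For m = 14: 2^13/14 = 8192/14 = 4096/7.

4096/7


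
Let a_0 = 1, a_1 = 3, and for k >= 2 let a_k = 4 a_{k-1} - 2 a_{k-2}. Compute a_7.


Iterating the recurrence forward:
a_0 = 1
a_1 = 3
a_2 = 4*3 - 2*1 = 10
a_3 = 4*10 - 2*3 = 34
a_4 = 4*34 - 2*10 = 116
a_5 = 4*116 - 2*34 = 396
a_6 = 4*396 - 2*116 = 1352
a_7 = 4*1352 - 2*396 = 4616
So a_7 = 4616.

4616


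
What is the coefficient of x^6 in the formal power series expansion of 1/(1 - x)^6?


The negative binomial / multiset identity is
1/(1 - x)^r = sum_{k>=0} C(k + r - 1, r - 1) x^k.
Here r = 6 and k = 6, so the coefficient is
C(6 + 5, 5) = C(11, 5)
= 462

462


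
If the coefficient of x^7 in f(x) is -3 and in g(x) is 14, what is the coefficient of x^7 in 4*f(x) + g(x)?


Scalar multiplication scales coefficients: 4 * -3 = -12.
Then add the g coefficient: -12 + 14
= 2

2


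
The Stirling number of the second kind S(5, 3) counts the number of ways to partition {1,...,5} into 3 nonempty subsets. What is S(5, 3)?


Using the explicit formula S(n,k) = (1/k!) sum_{j=0}^{k} (-1)^(k-j) C(k,j) j^n:
S(5, 3) = 25
Equivalently, S(n,k) is n! times the coefficient of x^n in the EGF (e^x - 1)^k / k!.

25


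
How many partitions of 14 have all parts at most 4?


Using the generating function (1-x)^(-1)(1-x^2)^(-1)...(1-x^4)^(-1),
the coefficient of x^14 counts these restricted partitions.
Result = 47

47


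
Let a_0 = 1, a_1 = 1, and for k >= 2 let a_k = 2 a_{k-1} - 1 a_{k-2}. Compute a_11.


Iterating the recurrence forward:
a_0 = 1
a_1 = 1
a_2 = 2*1 - 1*1 = 1
a_3 = 2*1 - 1*1 = 1
a_4 = 2*1 - 1*1 = 1
a_5 = 2*1 - 1*1 = 1
a_6 = 2*1 - 1*1 = 1
a_7 = 2*1 - 1*1 = 1
a_8 = 2*1 - 1*1 = 1
a_9 = 2*1 - 1*1 = 1
a_10 = 2*1 - 1*1 = 1
a_11 = 2*1 - 1*1 = 1
So a_11 = 1.

1


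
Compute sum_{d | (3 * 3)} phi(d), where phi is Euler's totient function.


First, 3 * 3 = 9. One classical identity is sum_{d | n} phi(d) = n (each k in [1, n] has a unique gcd with n, and among the k's with gcd(k, n) = n/d there are phi(d) of them). So the sum equals 9. We also verify directly:
Divisors of 9: 1, 3, 9.
phi values: 1, 2, 6.
Sum = 9.

9


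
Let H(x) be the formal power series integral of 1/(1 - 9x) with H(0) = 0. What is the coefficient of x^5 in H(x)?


1/(1 - 9x) = sum_{k>=0} 9^k x^k. Integrating termwise with H(0) = 0:
H(x) = sum_{k>=0} 9^k x^(k+1) / (k+1) = sum_{m>=1} 9^(m-1) x^m / m.
For m = 5: 9^4/5 = 6561/5 = 6561/5.

6561/5


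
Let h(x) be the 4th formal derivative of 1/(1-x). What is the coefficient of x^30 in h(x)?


Differentiating 4 times: d^4/dx^4 [1/(1-x)] = 4!/(1-x)^5.
The expansion 1/(1-x)^5 = sum_{k>=0} C(k+4, 4) x^k, so the coefficient of x^n in 4!/(1-x)^5 is 4! * C(n+4, 4).
For n = 30: 24 * C(34, 4) = 24 * 46376 = 1113024

1113024


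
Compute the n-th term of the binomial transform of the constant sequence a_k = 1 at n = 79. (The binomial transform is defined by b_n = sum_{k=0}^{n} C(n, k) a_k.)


With a_k = 1 for all k, b_n = sum_{k=0}^{n} C(n, k) = 2^n by the binomial theorem.
For n = 79: 2^79 = 604462909807314587353088.

604462909807314587353088


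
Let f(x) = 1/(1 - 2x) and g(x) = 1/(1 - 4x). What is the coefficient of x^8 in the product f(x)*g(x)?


The coefficient of x^n in f*g is the Cauchy product: sum_{k=0}^{n} a^k * b^(n-k).
With a=2, b=4, n=8:
sum_{k=0}^{8} 2^k * 4^(8-k)
= 130816

130816


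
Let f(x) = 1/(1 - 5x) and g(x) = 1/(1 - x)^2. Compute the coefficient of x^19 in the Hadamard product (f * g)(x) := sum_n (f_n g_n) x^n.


f has coefficients f_k = 5^k. For g = 1/(1 - x)^2 the coefficient is g_k = C(k + 1, 1) = k + 1. The Hadamard coefficient is (f * g)_k = 5^k * (k + 1).
For k = 19: 5^19 * 20 = 19073486328125 * 20 = 381469726562500.

381469726562500


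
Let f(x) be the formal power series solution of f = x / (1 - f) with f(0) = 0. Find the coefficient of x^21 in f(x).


Apply Lagrange inversion: f = x * phi(f) with phi(t) = 1/(1 - t), so
[x^n] f = (1/n) [t^(n-1)] phi(t)^n = (1/n) [t^(n-1)] (1 - t)^(-n) = (1/n) C(2n - 2, n - 1) = C_{n-1}.
For n = 21: C_20 = C(40, 20) / 21 = 137846528820/21 = 6564120420 = 6564120420.

6564120420


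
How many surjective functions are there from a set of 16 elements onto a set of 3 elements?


By inclusion-exclusion on which target elements are missed, the number of surjections from an n-set onto a k-set is
surj(n, k) = sum_{j=0}^{k} (-1)^j C(k, j) (k - j)^n.
Equivalently surj(n, k) = k! * S(n, k), where S(n, k) is the Stirling number of the second kind.
For n = 16, k = 3:
S(16, 3) = 7141686, so
surj = 3! * 7141686 = 6 * 7141686 = 42850116.

42850116


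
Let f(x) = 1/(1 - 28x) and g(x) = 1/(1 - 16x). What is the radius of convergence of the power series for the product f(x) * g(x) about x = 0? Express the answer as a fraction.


The radius of 1/(1 - 28x) is 1/28 (nearest singularity at x = 1/28), and the radius of 1/(1 - 16x) is 1/16.
The product f(x)*g(x) = 1/((1 - 28x)(1 - 16x)) has singularities at both 1/28 and 1/16, so its radius of convergence is the distance to the nearest one:
min(1/28, 1/16) = 1/28.

1/28


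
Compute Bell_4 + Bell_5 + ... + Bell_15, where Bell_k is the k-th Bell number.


Recall Bell_k counts set partitions of a k-set (with Bell_0 = 1 by convention).
Bell_4 through Bell_15: 15, 52, 203, 877, 4140, 21147, 115975, 678570, 4213597, 27644437, 190899322, 1382958545
Sum = 15 + 52 + 203 + 877 + 4140 + 21147 + 115975 + 678570 + 4213597 + 27644437 + 190899322 + 1382958545 = 1606536880.

1606536880


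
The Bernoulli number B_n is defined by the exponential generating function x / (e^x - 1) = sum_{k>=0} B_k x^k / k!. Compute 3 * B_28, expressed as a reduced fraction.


Bernoulli numbers can also be computed recursively via B_0 = 1 and sum_{j=0}^{m} C(m+1, j) B_j = 0 for m >= 1. Odd-index Bernoulli numbers vanish for k >= 3.
Computing B_28 = -23749461029/870, so 3 * B_28 = 3 * -23749461029/870 = -23749461029/290.

-23749461029/290


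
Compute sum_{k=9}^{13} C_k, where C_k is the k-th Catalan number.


C_9 through C_13: 4862, 16796, 58786, 208012, 742900
Sum = 4862 + 16796 + 58786 + 208012 + 742900
= 1031356

1031356


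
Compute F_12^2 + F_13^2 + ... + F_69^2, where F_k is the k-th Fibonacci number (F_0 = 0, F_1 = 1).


There is a standard identity sum_{k=0}^{N} F_k^2 = F_N * F_{N+1} (proved inductively from the telescoping relation F_k^2 = F_k F_{k+1} - F_{k-1} F_k). Then
sum_{k=12}^{69} F_k^2 = F_69 F_70 - F_11 F_12.
Computing: F_69 = 117669030460994, F_70 = 190392490709135, F_11 = 89, F_12 = 144.
Sum = 117669030460994 * 190392490709135 - 89 * 144 = 22403299788797723451016967374.

22403299788797723451016967374


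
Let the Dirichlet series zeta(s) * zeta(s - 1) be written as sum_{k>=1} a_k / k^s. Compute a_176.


Convolution gives a_k = sum_{d | k} d * 1 = sum_{d | k} d = sigma(k), the sum of positive divisors of k.
For k = 176, the divisors are 1, 2, 4, 8, 11, 16, 22, 44, 88, 176, so
sigma(176) = 1 + 2 + 4 + 8 + 11 + 16 + 22 + 44 + 88 + 176 = 372.

372


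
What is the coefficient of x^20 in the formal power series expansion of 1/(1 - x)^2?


The negative binomial / multiset identity is
1/(1 - x)^r = sum_{k>=0} C(k + r - 1, r - 1) x^k.
Here r = 2 and k = 20, so the coefficient is
C(20 + 1, 1) = C(21, 1)
= 21

21


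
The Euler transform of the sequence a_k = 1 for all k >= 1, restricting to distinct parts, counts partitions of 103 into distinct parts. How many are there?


Partitions of 103 into distinct parts can be computed via generating function.
Product (1+x)(1+x^2)(1+x^3)...
The coefficient of x^103 = 570078

570078


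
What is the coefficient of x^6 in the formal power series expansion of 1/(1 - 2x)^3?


The general identity 1/(1 - c x)^r = sum_{k>=0} c^k C(k + r - 1, r - 1) x^k follows by substituting y = c x into 1/(1 - y)^r = sum_{k>=0} C(k + r - 1, r - 1) y^k.
For c = 2, r = 3, k = 6:
2^6 * C(8, 2) = 64 * 28 = 1792.

1792


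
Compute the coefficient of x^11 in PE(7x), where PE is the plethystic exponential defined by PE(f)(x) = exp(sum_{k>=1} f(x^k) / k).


With f(x) = 7x, the exponent is sum_{k>=1} 7 x^k / k = 7 * (-ln(1 - x)). Exponentiating:
PE(7x) = exp(-7 ln(1 - x)) = 1/(1 - x)^7.
By the negative binomial expansion, [x^n] 1/(1 - x)^7 = C(n + 6, 6).
For n = 11: C(17, 6) = 12376.

12376


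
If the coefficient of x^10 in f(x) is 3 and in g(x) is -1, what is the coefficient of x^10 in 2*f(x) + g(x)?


Scalar multiplication scales coefficients: 2 * 3 = 6.
Then add the g coefficient: 6 + -1
= 5

5


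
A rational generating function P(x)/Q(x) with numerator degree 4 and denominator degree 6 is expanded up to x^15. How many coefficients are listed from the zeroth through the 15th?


Expanding up to x^15 gives the coefficients for x^0, x^1, ..., x^15.
That is 15 + 1 = 16 coefficients in total.

16


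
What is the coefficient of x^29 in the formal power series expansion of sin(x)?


The Maclaurin series is sin(t) = sum_{k>=0} (-1)^k t^(2k+1) / (2k+1)!, so substituting t = x, only odd powers of x are nonzero, with coefficient of x^(2k+1) equal to (-1)^k / (2k+1)!.
Write 29 = 2*14 + 1, giving the coefficient (-1)^14 / 29! = 1/8841761993739701954543616000000 = 1/8841761993739701954543616000000.

1/8841761993739701954543616000000


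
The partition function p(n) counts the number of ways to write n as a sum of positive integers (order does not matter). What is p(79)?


Using the generating function prod_{k>=1} 1/(1-x^k), we compute p(79).
By dynamic programming over parts 1 through 79:
p(79) = 13848650

13848650


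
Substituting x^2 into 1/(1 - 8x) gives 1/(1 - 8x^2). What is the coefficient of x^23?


Since 1/(1 - 8x^2) only has even powers of x,
the coefficient of x^23 (odd) is 0.

0


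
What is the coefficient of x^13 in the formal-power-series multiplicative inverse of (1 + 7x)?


The inverse is 1/(1 + 7x). Apply the geometric identity 1/(1 - y) = sum_{k>=0} y^k with y = -7x:
1/(1 + 7x) = sum_{k>=0} (-7)^k x^k.
So the coefficient of x^13 is (-7)^13 = -96889010407.

-96889010407


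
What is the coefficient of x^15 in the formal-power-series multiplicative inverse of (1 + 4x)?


The inverse is 1/(1 + 4x). Apply the geometric identity 1/(1 - y) = sum_{k>=0} y^k with y = -4x:
1/(1 + 4x) = sum_{k>=0} (-4)^k x^k.
So the coefficient of x^15 is (-4)^15 = -1073741824.

-1073741824


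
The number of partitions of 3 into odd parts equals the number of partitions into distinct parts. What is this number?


Computing partitions of 3 into odd parts (1, 3, 5, ...):
Using the generating function prod_{k>=0} 1/(1-x^(2k+1)),
the count is 2

2


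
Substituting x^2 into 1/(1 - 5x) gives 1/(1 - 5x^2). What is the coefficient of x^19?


Since 1/(1 - 5x^2) only has even powers of x,
the coefficient of x^19 (odd) is 0.

0


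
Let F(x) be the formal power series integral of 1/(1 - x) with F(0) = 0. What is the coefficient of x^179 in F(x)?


1/(1 - x) = sum_{k>=0} x^k. Integrating termwise and using F(0) = 0 gives
F(x) = sum_{k>=0} x^(k+1) / (k+1) = sum_{m>=1} x^m / m = -ln(1 - x).
So the coefficient of x^179 is 1/179 = 1/179.

1/179


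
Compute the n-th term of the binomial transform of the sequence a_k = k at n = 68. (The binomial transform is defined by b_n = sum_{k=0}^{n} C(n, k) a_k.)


With a_k = k, b_n = sum_{k=0}^{n} C(n, k) k. Using k * C(n, k) = n * C(n-1, k-1) gives b_n = n * sum_{k>=1} C(n-1, k-1) = n * 2^(n-1).
For n = 68: 68 * 2^67 = 68 * 147573952589676412928 = 10035028776097996079104.

10035028776097996079104


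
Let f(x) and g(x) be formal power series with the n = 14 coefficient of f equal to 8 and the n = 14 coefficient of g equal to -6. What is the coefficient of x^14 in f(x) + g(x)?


Addition of formal power series is termwise.
The coefficient of x^14 in f + g = 8 + -6
= 2

2


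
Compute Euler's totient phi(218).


phi(n) counts integers in [1, n] coprime to n. Using the multiplicative formula phi(n) = n * prod_{p | n} (1 - 1/p):
218 = 2 * 109, so
phi(218) = 218 * (1 - 1/2) * (1 - 1/109) = 108.

108


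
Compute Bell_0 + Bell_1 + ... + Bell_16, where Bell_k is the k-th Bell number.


Recall Bell_k counts set partitions of a k-set (with Bell_0 = 1 by convention).
Bell_0 through Bell_16: 1, 1, 2, 5, 15, 52, 203, 877, 4140, 21147, 115975, 678570, 4213597, 27644437, 190899322, 1382958545, 10480142147
Sum = 1 + 1 + 2 + 5 + 15 + 52 + 203 + 877 + 4140 + 21147 + 115975 + 678570 + 4213597 + 27644437 + 190899322 + 1382958545 + 10480142147 = 12086679036.

12086679036


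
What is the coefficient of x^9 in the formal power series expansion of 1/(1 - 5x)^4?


The general identity 1/(1 - c x)^r = sum_{k>=0} c^k C(k + r - 1, r - 1) x^k follows by substituting y = c x into 1/(1 - y)^r = sum_{k>=0} C(k + r - 1, r - 1) y^k.
For c = 5, r = 4, k = 9:
5^9 * C(12, 3) = 1953125 * 220 = 429687500.

429687500


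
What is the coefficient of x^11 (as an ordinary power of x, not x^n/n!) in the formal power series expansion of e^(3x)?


The exponential series is e^y = sum_{k>=0} y^k / k!. Substituting y = 3x gives
e^(3x) = sum_{k>=0} 3^k x^k / k!.
So the coefficient of x^n is a^n/n! with a = 3, n = 11:
3^11 / 11! = 177147/39916800 = 2187/492800

2187/492800


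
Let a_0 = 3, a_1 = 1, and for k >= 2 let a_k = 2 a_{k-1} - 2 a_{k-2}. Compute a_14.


Iterating the recurrence forward:
a_0 = 3
a_1 = 1
a_2 = 2*1 - 2*3 = -4
a_3 = 2*-4 - 2*1 = -10
a_4 = 2*-10 - 2*-4 = -12
a_5 = 2*-12 - 2*-10 = -4
a_6 = 2*-4 - 2*-12 = 16
a_7 = 2*16 - 2*-4 = 40
a_8 = 2*40 - 2*16 = 48
a_9 = 2*48 - 2*40 = 16
a_10 = 2*16 - 2*48 = -64
a_11 = 2*-64 - 2*16 = -160
a_12 = 2*-160 - 2*-64 = -192
a_13 = 2*-192 - 2*-160 = -64
a_14 = 2*-64 - 2*-192 = 256
So a_14 = 256.

256


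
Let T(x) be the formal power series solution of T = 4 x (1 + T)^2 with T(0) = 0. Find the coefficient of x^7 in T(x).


Apply the Lagrange inversion formula: if T = 4 x * phi(T) with phi(t) = (1 + t)^2, then [x^n] T = 4^n * (1/n) [t^(n-1)] phi(t)^n = 4^n * (1/n) [t^(n-1)] (1 + t)^(2n) = 4^n * (1/n) C(2n, n-1).
Using the identity C(2n, n-1) = C(2n, n) * n / (n+1), the unscaled factor equals C(2n, n) / (n+1) = C_n, the n-th Catalan number.
For n = 7: C_7 = C(14, 7) / 8 = 3432/8 = 429.
With the 4^7 = 16384 factor, the coefficient is 16384 * 429 = 7028736.

7028736


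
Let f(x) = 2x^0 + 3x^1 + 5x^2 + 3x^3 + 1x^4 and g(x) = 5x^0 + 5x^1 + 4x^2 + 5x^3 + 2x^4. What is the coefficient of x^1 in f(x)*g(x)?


Cauchy product at x^1:
2*5 + 3*5
= 25

25


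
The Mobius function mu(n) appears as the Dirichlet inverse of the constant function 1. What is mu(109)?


109 = 109 (all distinct primes).
mu(109) = (-1)^1 = -1

-1


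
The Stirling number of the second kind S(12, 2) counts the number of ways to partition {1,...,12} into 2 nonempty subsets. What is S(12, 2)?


Using the explicit formula S(n,k) = (1/k!) sum_{j=0}^{k} (-1)^(k-j) C(k,j) j^n:
S(12, 2) = 2047
Equivalently, S(n,k) is n! times the coefficient of x^n in the EGF (e^x - 1)^k / k!.

2047


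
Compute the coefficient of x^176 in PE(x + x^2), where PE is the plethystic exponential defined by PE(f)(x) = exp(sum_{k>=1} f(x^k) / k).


With f(x) = x + x^2, the exponent is sum_{k>=1} (x^k + x^(2k)) / k = -ln(1 - x) - ln(1 - x^2). Exponentiating:
PE(x + x^2) = 1 / ((1 - x)(1 - x^2)).
This is the generating function for partitions of n into parts of size 1 or 2. The number of 2's can be any j in 0..88, and the rest are 1's, so
[x^176] = floor(176/2) + 1 = 89.

89


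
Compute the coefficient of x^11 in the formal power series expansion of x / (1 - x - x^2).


Let f(x) = sum_{k>=0} a_k x^k. Multiplying f(x) * (1 - x - x^2) = x and matching coefficients gives a_0 = 0, a_1 = 1, and a_k = a_{k-1} + a_{k-2} for k >= 2. These are the Fibonacci numbers F_k.
Iterating from F_0 = 0, F_1 = 1:
F_0=0, F_1=1, F_2=1, F_3=2, F_4=3, F_5=5, F_6=8, F_7=13, F_8=21, F_9=34, ...
F_11 = 89.

89


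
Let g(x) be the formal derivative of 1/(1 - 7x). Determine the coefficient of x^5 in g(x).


Differentiate termwise: d/dx sum_{k>=0} 7^k x^k = sum_{k>=1} k 7^k x^(k-1) = sum_{j>=0} (j+1) 7^(j+1) x^j.
Equivalently, d/dx [1/(1 - 7x)] = 7/(1 - 7x)^2.
For j = 5: 6 * 7^6 = 6 * 117649 = 705894.

705894


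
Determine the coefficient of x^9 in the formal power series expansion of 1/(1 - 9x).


The geometric series identity gives 1/(1 - c x) = sum_{k>=0} c^k x^k, so the coefficient of x^k is c^k.
Here c = 9 and k = 9.
Computing: 9^9 = 387420489

387420489


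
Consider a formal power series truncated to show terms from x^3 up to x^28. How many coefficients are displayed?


From x^3 to x^28 inclusive, the count is 28 - 3 + 1 = 26.

26


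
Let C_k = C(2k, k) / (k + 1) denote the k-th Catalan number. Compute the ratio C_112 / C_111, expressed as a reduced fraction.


Using C_k = (2k)! / (k! (k+1)!), the ratio C_{k+1}/C_k simplifies to
C_{k+1}/C_k = [(2k+2)! / ((k+1)! (k+2)!)] * [k! (k+1)! / (2k)!]
 = (2k+2)(2k+1) / ((k+1)(k+2)) = 2(2k+1) / (k+2).
For k = 111: 2(2*111 + 1) / (111 + 2) = 446/113 = 446/113.

446/113


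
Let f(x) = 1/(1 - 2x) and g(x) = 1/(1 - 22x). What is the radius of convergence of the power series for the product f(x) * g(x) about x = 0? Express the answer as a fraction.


The radius of 1/(1 - 2x) is 1/2 (nearest singularity at x = 1/2), and the radius of 1/(1 - 22x) is 1/22.
The product f(x)*g(x) = 1/((1 - 2x)(1 - 22x)) has singularities at both 1/2 and 1/22, so its radius of convergence is the distance to the nearest one:
min(1/2, 1/22) = 1/22.

1/22


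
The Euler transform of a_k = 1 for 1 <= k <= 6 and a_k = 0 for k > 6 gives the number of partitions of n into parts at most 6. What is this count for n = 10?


Partitions of 10 into parts at most 6:
Using generating function (1-x)^(-1)(1-x^2)^(-1)...(1-x^6)^(-1),
the coefficient of x^10 = 35

35


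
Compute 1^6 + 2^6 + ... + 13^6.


This power sum has a closed form given by Faulhaber's formula
sum_{k=1}^{m} k^p = (1 / (p + 1)) * sum_{j=0}^{p} C(p + 1, j) B_j m^(p + 1 - j),
but for small m direct computation is fastest:
1 + 64 + 729 + 4096 + 15625 + 46656 + 117649 + 262144 + 531441 + 1000000 + 1771561 + 2985984 + 4826809 = 11562759.

11562759


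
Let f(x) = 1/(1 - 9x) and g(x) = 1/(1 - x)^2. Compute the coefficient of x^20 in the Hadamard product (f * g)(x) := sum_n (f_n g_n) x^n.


f has coefficients f_k = 9^k. For g = 1/(1 - x)^2 the coefficient is g_k = C(k + 1, 1) = k + 1. The Hadamard coefficient is (f * g)_k = 9^k * (k + 1).
For k = 20: 9^20 * 21 = 12157665459056928801 * 21 = 255310974640195504821.

255310974640195504821


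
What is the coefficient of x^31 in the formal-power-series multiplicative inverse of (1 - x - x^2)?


Let the inverse be f(x) = sum_{k>=0} a_k x^k. From f(x) * (1 - x - x^2) = 1 and matching coefficients:
 x^0: a_0 = 1.
 x^1: a_1 - a_0 = 0, so a_1 = 1.
 x^k (k >= 2): a_k - a_{k-1} - a_{k-2} = 0, i.e. a_k = a_{k-1} + a_{k-2}.
This is the Fibonacci-type recurrence shifted so that a_0 = a_1 = 1.
Iterating: a_0=1, a_1=1, a_2=2, a_3=3, a_4=5, a_5=8, a_6=13, a_7=21, a_8=34, a_9=55, ...
a_31 = 2178309.

2178309


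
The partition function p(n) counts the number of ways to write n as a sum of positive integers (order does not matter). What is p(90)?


Using the generating function prod_{k>=1} 1/(1-x^k), we compute p(90).
By dynamic programming over parts 1 through 90:
p(90) = 56634173

56634173


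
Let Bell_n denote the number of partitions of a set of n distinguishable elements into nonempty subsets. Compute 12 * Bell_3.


Bell_3 can be computed from the Bell triangle or from Dobinski's identity Bell_n = (1/e) * sum_{k>=0} k^n / k!.
Computing Bell_3 = 5.
Then 12 * 5 = 60.

60


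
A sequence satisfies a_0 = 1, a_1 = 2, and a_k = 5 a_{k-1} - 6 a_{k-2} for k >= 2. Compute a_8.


The characteristic equation is t^2 - 5 t + 6 = 0, with roots r_1 = 3 and r_2 = 2 (so c_1 = r_1 + r_2, c_2 = -r_1 r_2 as required).
One can use the closed form a_n = A r_1^n + B r_2^n, but direct iteration is more reliable:
a_0 = 1, a_1 = 2, a_2 = 4, a_3 = 8, a_4 = 16, a_5 = 32, a_6 = 64, a_7 = 128, a_8 = 256.
So a_8 = 256.

256


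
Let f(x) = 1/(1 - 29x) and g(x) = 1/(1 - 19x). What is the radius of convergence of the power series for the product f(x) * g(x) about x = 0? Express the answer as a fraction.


The radius of 1/(1 - 29x) is 1/29 (nearest singularity at x = 1/29), and the radius of 1/(1 - 19x) is 1/19.
The product f(x)*g(x) = 1/((1 - 29x)(1 - 19x)) has singularities at both 1/29 and 1/19, so its radius of convergence is the distance to the nearest one:
min(1/29, 1/19) = 1/29.

1/29


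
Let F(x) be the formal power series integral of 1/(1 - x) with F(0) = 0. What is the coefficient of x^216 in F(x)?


1/(1 - x) = sum_{k>=0} x^k. Integrating termwise and using F(0) = 0 gives
F(x) = sum_{k>=0} x^(k+1) / (k+1) = sum_{m>=1} x^m / m = -ln(1 - x).
So the coefficient of x^216 is 1/216 = 1/216.

1/216


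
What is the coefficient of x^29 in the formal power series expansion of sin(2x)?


The Maclaurin series is sin(t) = sum_{k>=0} (-1)^k t^(2k+1) / (2k+1)!, so substituting t = 2x, only odd powers of x are nonzero, with coefficient of x^(2k+1) equal to (-1)^k 2^(2k+1) / (2k+1)!.
Write 29 = 2*14 + 1, giving the coefficient (-1)^14 * 2^29 / 29! = 536870912/8841761993739701954543616000000 = 16/263505041412702261046875.

16/263505041412702261046875


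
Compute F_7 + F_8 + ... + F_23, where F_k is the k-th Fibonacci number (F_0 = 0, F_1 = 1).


Use the identity sum_{k=0}^{N} F_k = F_{N+2} - 1 (which follows from F_{k+2} - F_{k+1} = F_k). Then
sum_{k=7}^{23} F_k = (F_{25} - 1) - (F_{8} - 1) = F_{25} - F_{8}.
Computing: F_{25} = 75025, F_{8} = 21, so
Sum = 75025 - 21 = 75004.

75004


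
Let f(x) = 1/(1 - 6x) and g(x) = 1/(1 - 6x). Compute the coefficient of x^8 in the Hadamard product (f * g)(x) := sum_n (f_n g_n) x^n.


f has coefficients f_k = 6^k and g has coefficients g_k = 6^k, so the Hadamard product has coefficient (f*g)_k = 6^k * 6^k = 36^k.
For k = 8: 36^8 = 2821109907456.

2821109907456


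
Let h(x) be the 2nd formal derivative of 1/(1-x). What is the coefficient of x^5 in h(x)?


Differentiating 2 times: d^2/dx^2 [1/(1-x)] = 2!/(1-x)^3.
The expansion 1/(1-x)^3 = sum_{k>=0} C(k+2, 2) x^k, so the coefficient of x^n in 2!/(1-x)^3 is 2! * C(n+2, 2).
For n = 5: 2 * C(7, 2) = 2 * 21 = 42

42


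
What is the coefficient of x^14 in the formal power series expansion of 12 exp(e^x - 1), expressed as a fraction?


exp(e^x - 1) is the exponential generating function for the Bell numbers Bell_k: exp(e^x - 1) = sum_{k>=0} Bell_k x^k / k!.
So the coefficient of x^14 in 12 exp(e^x - 1) is 12 Bell_14 / 14!.
Computing: Bell_14 = 190899322 and 14! = 87178291200, giving
12 * 190899322/87178291200 = 95449661/3632428800.

95449661/3632428800


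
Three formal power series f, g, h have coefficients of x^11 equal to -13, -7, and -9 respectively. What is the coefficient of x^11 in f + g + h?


Series addition is componentwise:
-13 + -7 + -9
= -29

-29


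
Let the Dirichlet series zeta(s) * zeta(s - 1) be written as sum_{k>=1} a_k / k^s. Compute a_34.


Convolution gives a_k = sum_{d | k} d * 1 = sum_{d | k} d = sigma(k), the sum of positive divisors of k.
For k = 34, the divisors are 1, 2, 17, 34, so
sigma(34) = 1 + 2 + 17 + 34 = 54.

54


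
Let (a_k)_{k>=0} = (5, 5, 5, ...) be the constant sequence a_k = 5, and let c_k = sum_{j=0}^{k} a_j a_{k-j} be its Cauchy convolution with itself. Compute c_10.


Since a_j = 5 for all j >= 0, the convolution sum becomes
c_k = sum_{j=0}^{k} 5 * 5 = 25 * (k + 1).
Equivalently, the generating function of (a_k) is 5/(1 - x) and its square is 25/(1 - x)^2 = sum_{k>=0} 25(k + 1) x^k.
For k = 10: 25 * 11 = 275.

275


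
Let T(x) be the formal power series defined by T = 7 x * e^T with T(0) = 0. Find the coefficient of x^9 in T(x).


Apply the Lagrange inversion formula: if T = 7 x * phi(T) with phi(t) = e^t, then
[x^n] T = 7^n * (1/n) [t^(n-1)] phi(t)^n = 7^n * (1/n) [t^(n-1)] e^(n t) = 7^n * (1/n) * n^(n-1) / (n-1)! = 7^n * n^(n-1) / n!.
When c = 1 this is the Cayley count of rooted labeled trees on n vertices, divided by n!.
For n = 9: 7^9 * 9^8 / 9! = 40353607 * 43046721/362880 = 3063651608241/640.

3063651608241/640


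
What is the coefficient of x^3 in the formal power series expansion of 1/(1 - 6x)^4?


The general identity 1/(1 - c x)^r = sum_{k>=0} c^k C(k + r - 1, r - 1) x^k follows by substituting y = c x into 1/(1 - y)^r = sum_{k>=0} C(k + r - 1, r - 1) y^k.
For c = 6, r = 4, k = 3:
6^3 * C(6, 3) = 216 * 20 = 4320.

4320


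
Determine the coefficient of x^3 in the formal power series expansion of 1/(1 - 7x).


The geometric series identity gives 1/(1 - c x) = sum_{k>=0} c^k x^k, so the coefficient of x^k is c^k.
Here c = 7 and k = 3.
Computing: 7^3 = 343

343


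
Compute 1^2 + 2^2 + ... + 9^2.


This power sum has a closed form given by Faulhaber's formula
sum_{k=1}^{m} k^p = (1 / (p + 1)) * sum_{j=0}^{p} C(p + 1, j) B_j m^(p + 1 - j),
but for small m direct computation is fastest:
1 + 4 + 9 + 16 + 25 + 36 + 49 + 64 + 81 = 285.

285


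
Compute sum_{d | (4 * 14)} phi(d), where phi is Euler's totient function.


First, 4 * 14 = 56. One classical identity is sum_{d | n} phi(d) = n (each k in [1, n] has a unique gcd with n, and among the k's with gcd(k, n) = n/d there are phi(d) of them). So the sum equals 56. We also verify directly:
Divisors of 56: 1, 2, 4, 7, 8, 14, 28, 56.
phi values: 1, 1, 2, 6, 4, 6, 12, 24.
Sum = 56.

56


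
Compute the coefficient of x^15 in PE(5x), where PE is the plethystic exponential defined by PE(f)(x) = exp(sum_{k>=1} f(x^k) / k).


With f(x) = 5x, the exponent is sum_{k>=1} 5 x^k / k = 5 * (-ln(1 - x)). Exponentiating:
PE(5x) = exp(-5 ln(1 - x)) = 1/(1 - x)^5.
By the negative binomial expansion, [x^n] 1/(1 - x)^5 = C(n + 4, 4).
For n = 15: C(19, 4) = 3876.

3876


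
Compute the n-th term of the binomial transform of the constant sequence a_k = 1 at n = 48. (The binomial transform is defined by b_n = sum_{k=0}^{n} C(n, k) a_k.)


With a_k = 1 for all k, b_n = sum_{k=0}^{n} C(n, k) = 2^n by the binomial theorem.
For n = 48: 2^48 = 281474976710656.

281474976710656


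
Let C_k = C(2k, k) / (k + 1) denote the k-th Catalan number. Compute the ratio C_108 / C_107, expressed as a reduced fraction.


Using C_k = (2k)! / (k! (k+1)!), the ratio C_{k+1}/C_k simplifies to
C_{k+1}/C_k = [(2k+2)! / ((k+1)! (k+2)!)] * [k! (k+1)! / (2k)!]
 = (2k+2)(2k+1) / ((k+1)(k+2)) = 2(2k+1) / (k+2).
For k = 107: 2(2*107 + 1) / (107 + 2) = 430/109 = 430/109.

430/109


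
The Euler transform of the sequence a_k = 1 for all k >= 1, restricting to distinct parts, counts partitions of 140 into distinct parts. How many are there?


Partitions of 140 into distinct parts can be computed via generating function.
Product (1+x)(1+x^2)(1+x^3)...
The coefficient of x^140 = 9617150

9617150


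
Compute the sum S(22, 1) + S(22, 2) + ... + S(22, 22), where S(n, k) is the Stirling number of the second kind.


By definition, S(n, k) counts partitions of an n-set into exactly k nonempty blocks.
Computing row n = 22 for k = 1..22:
S(22, k): 1, 2097151, 5228079450, 727778623825, 19137821912055, 163305339345225, 602762379967440, 1142399079991620, 1241963303533920, 835143799377954, 366282500870286, 108823356051137, 22496861868481, 3295165281331, 345615943200, 26046574004, 1404142047, 53374629, 1389850, 23485, 231, 1
Sum = 4506715738447323. (This equals Bell_22 since the sum runs over all k.)

4506715738447323


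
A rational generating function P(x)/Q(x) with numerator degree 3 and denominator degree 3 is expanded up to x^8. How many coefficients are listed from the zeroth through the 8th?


Expanding up to x^8 gives the coefficients for x^0, x^1, ..., x^8.
That is 8 + 1 = 9 coefficients in total.

9


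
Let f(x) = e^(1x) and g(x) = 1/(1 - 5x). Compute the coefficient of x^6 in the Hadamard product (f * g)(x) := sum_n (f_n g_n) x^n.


Expanding: f_k = 1^k/k! (from e^(1x)) and g_k = 5^k (from 1/(1 - 5x)). So the Hadamard coefficient (f * g)_k = 1^k 5^k / k! = (5)^k / k!.
For k = 6: 5^6/6! = 15625/720 = 3125/144.

3125/144


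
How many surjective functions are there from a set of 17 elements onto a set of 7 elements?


By inclusion-exclusion on which target elements are missed, the number of surjections from an n-set onto a k-set is
surj(n, k) = sum_{j=0}^{k} (-1)^j C(k, j) (k - j)^n.
Equivalently surj(n, k) = k! * S(n, k), where S(n, k) is the Stirling number of the second kind.
For n = 17, k = 7:
S(17, 7) = 25708104786, so
surj = 7! * 25708104786 = 5040 * 25708104786 = 129568848121440.

129568848121440


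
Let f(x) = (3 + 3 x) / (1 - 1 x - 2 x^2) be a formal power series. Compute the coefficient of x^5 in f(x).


Write f(x) = sum_{k>=0} a_k x^k. Multiplying both sides by 1 - 1 x - 2 x^2 gives
(1 - 1 x - 2 x^2) sum_{k>=0} a_k x^k = 3 + 3 x.
Matching coefficients:
 x^0: a_0 = 3
 x^1: a_1 - 1 a_0 = 3  =>  a_1 = 1*3 + 3 = 6
 x^k (k >= 2): a_k = 1 a_{k-1} + 2 a_{k-2}.
Iterating: a_2 = 12, a_3 = 24, a_4 = 48, a_5 = 96.
So the coefficient of x^5 is 96.

96


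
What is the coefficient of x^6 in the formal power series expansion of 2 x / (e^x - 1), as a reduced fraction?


The exponential generating function for Bernoulli numbers is
x / (e^x - 1) = sum_{k>=0} B_k x^k / k!.
So the coefficient of x^6 in 2 x / (e^x - 1) is 2 B_6 / 6!.
Computing: B_6 = 1/42, 6! = 720, giving
2 * 1/42 / 720 = 1/15120.

1/15120


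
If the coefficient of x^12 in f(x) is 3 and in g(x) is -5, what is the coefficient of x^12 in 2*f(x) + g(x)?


Scalar multiplication scales coefficients: 2 * 3 = 6.
Then add the g coefficient: 6 + -5
= 1

1


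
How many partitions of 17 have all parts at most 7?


Using the generating function (1-x)^(-1)(1-x^2)^(-1)...(1-x^7)^(-1),
the coefficient of x^17 counts these restricted partitions.
Result = 201

201
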